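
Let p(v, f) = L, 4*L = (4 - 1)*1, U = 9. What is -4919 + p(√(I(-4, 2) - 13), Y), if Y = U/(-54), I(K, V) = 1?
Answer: -19673/4 ≈ -4918.3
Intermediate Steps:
Y = -⅙ (Y = 9/(-54) = 9*(-1/54) = -⅙ ≈ -0.16667)
L = ¾ (L = ((4 - 1)*1)/4 = (3*1)/4 = (¼)*3 = ¾ ≈ 0.75000)
p(v, f) = ¾
-4919 + p(√(I(-4, 2) - 13), Y) = -4919 + ¾ = -19673/4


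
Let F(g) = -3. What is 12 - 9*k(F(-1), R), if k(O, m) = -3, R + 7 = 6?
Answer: 39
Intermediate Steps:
R = -1 (R = -7 + 6 = -1)
12 - 9*k(F(-1), R) = 12 - 9*(-3) = 12 + 27 = 39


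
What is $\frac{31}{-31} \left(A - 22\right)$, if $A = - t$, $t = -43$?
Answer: $-21$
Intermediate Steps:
$A = 43$ ($A = \left(-1\right) \left(-43\right) = 43$)
$\frac{31}{-31} \left(A - 22\right) = \frac{31}{-31} \left(43 - 22\right) = 31 \left(- \frac{1}{31}\right) 21 = \left(-1\right) 21 = -21$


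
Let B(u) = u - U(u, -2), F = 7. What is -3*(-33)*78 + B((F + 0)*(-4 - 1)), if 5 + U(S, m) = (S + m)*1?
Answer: 7729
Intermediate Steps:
U(S, m) = -5 + S + m (U(S, m) = -5 + (S + m)*1 = -5 + (S + m) = -5 + S + m)
B(u) = 7 (B(u) = u - (-5 + u - 2) = u - (-7 + u) = u + (7 - u) = 7)
-3*(-33)*78 + B((F + 0)*(-4 - 1)) = -3*(-33)*78 + 7 = 99*78 + 7 = 7722 + 7 = 7729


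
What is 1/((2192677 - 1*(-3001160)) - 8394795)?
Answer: -1/3200958 ≈ -3.1241e-7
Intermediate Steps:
1/((2192677 - 1*(-3001160)) - 8394795) = 1/((2192677 + 3001160) - 8394795) = 1/(5193837 - 8394795) = 1/(-3200958) = -1/3200958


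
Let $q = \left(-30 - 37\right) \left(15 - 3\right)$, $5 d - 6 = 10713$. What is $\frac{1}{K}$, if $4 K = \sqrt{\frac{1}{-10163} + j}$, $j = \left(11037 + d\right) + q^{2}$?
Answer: $\frac{4 \sqrt{1703187259630405}}{33517411387} \approx 0.0049252$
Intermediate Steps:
$d = \frac{10719}{5}$ ($d = \frac{6}{5} + \frac{1}{5} \cdot 10713 = \frac{6}{5} + \frac{10713}{5} = \frac{10719}{5} \approx 2143.8$)
$q = -804$ ($q = \left(-67\right) 12 = -804$)
$j = \frac{3297984}{5}$ ($j = \left(11037 + \frac{10719}{5}\right) + \left(-804\right)^{2} = \frac{65904}{5} + 646416 = \frac{3297984}{5} \approx 6.596 \cdot 10^{5}$)
$K = \frac{\sqrt{1703187259630405}}{203260}$ ($K = \frac{\sqrt{\frac{1}{-10163} + \frac{3297984}{5}}}{4} = \frac{\sqrt{- \frac{1}{10163} + \frac{3297984}{5}}}{4} = \frac{\sqrt{\frac{33517411387}{50815}}}{4} = \frac{\frac{1}{50815} \sqrt{1703187259630405}}{4} = \frac{\sqrt{1703187259630405}}{203260} \approx 203.04$)
$\frac{1}{K} = \frac{1}{\frac{1}{203260} \sqrt{1703187259630405}} = \frac{4 \sqrt{1703187259630405}}{33517411387}$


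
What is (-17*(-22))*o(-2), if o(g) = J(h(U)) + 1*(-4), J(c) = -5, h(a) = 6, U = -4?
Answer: -3366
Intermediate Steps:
o(g) = -9 (o(g) = -5 + 1*(-4) = -5 - 4 = -9)
(-17*(-22))*o(-2) = -17*(-22)*(-9) = 374*(-9) = -3366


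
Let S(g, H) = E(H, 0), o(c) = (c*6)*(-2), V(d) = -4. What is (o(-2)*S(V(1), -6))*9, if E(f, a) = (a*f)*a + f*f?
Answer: 7776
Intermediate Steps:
o(c) = -12*c (o(c) = (6*c)*(-2) = -12*c)
E(f, a) = f² + f*a² (E(f, a) = f*a² + f² = f² + f*a²)
S(g, H) = H² (S(g, H) = H*(H + 0²) = H*(H + 0) = H*H = H²)
(o(-2)*S(V(1), -6))*9 = (-12*(-2)*(-6)²)*9 = (24*36)*9 = 864*9 = 7776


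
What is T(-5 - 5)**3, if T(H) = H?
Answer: -1000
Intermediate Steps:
T(-5 - 5)**3 = (-5 - 5)**3 = (-10)**3 = -1000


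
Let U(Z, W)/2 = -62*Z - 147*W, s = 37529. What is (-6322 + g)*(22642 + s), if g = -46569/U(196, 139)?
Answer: -1304628163539/3430 ≈ -3.8036e+8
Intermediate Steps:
U(Z, W) = -294*W - 124*Z (U(Z, W) = 2*(-62*Z - 147*W) = 2*(-147*W - 62*Z) = -294*W - 124*Z)
g = 2451/3430 (g = -46569/(-294*139 - 124*196) = -46569/(-40866 - 24304) = -46569/(-65170) = -46569*(-1/65170) = 2451/3430 ≈ 0.71458)
(-6322 + g)*(22642 + s) = (-6322 + 2451/3430)*(22642 + 37529) = -21682009/3430*60171 = -1304628163539/3430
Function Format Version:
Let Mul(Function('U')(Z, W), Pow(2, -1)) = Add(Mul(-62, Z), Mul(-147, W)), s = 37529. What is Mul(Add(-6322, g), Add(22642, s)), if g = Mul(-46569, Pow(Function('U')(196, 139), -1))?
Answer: Rational(-1304628163539, 3430) ≈ -3.8036e+8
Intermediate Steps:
Function('U')(Z, W) = Add(Mul(-294, W), Mul(-124, Z)) (Function('U')(Z, W) = Mul(2, Add(Mul(-62, Z), Mul(-147, W))) = Mul(2, Add(Mul(-147, W), Mul(-62, Z))) = Add(Mul(-294, W), Mul(-124, Z)))
g = Rational(2451, 3430) (g = Mul(-46569, Pow(Add(Mul(-294, 139), Mul(-124, 196)), -1)) = Mul(-46569, Pow(Add(-40866, -24304), -1)) = Mul(-46569, Pow(-65170, -1)) = Mul(-46569, Rational(-1, 65170)) = Rational(2451, 3430) ≈ 0.71458)
Mul(Add(-6322, g), Add(22642, s)) = Mul(Add(-6322, Rational(2451, 3430)), Add(22642, 37529)) = Mul(Rational(-21682009, 3430), 60171) = Rational(-1304628163539, 3430)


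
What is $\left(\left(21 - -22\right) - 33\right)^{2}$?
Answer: $100$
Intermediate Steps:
$\left(\left(21 - -22\right) - 33\right)^{2} = \left(\left(21 + 22\right) - 33\right)^{2} = \left(43 - 33\right)^{2} = 10^{2} = 100$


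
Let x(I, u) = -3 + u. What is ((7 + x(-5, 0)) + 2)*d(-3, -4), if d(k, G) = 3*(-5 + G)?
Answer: -162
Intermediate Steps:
d(k, G) = -15 + 3*G
((7 + x(-5, 0)) + 2)*d(-3, -4) = ((7 + (-3 + 0)) + 2)*(-15 + 3*(-4)) = ((7 - 3) + 2)*(-15 - 12) = (4 + 2)*(-27) = 6*(-27) = -162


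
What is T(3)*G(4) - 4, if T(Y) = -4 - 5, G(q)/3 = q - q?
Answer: -4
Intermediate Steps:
G(q) = 0 (G(q) = 3*(q - q) = 3*0 = 0)
T(Y) = -9
T(3)*G(4) - 4 = -9*0 - 4 = 0 - 4 = -4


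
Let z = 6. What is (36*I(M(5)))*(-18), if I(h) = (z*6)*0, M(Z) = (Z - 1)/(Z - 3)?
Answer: 0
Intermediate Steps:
M(Z) = (-1 + Z)/(-3 + Z)
I(h) = 0 (I(h) = (6*6)*0 = 36*0 = 0)
(36*I(M(5)))*(-18) = (36*0)*(-18) = 0*(-18) = 0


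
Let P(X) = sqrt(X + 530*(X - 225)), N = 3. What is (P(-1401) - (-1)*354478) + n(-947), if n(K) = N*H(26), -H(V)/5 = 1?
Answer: 354463 + 3*I*sqrt(95909) ≈ 3.5446e+5 + 929.08*I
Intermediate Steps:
H(V) = -5 (H(V) = -5*1 = -5)
n(K) = -15 (n(K) = 3*(-5) = -15)
P(X) = sqrt(-119250 + 531*X) (P(X) = sqrt(X + 530*(-225 + X)) = sqrt(X + (-119250 + 530*X)) = sqrt(-119250 + 531*X))
(P(-1401) - (-1)*354478) + n(-947) = (3*sqrt(-13250 + 59*(-1401)) - (-1)*354478) - 15 = (3*sqrt(-13250 - 82659) - 1*(-354478)) - 15 = (3*sqrt(-95909) + 354478) - 15 = (3*(I*sqrt(95909)) + 354478) - 15 = (3*I*sqrt(95909) + 354478) - 15 = (354478 + 3*I*sqrt(95909)) - 15 = 354463 + 3*I*sqrt(95909)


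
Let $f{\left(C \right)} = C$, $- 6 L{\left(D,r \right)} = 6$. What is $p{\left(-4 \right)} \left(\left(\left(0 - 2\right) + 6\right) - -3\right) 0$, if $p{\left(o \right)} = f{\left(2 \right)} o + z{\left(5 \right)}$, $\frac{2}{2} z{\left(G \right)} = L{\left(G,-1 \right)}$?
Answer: $0$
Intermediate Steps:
$L{\left(D,r \right)} = -1$ ($L{\left(D,r \right)} = \left(- \frac{1}{6}\right) 6 = -1$)
$z{\left(G \right)} = -1$
$p{\left(o \right)} = -1 + 2 o$ ($p{\left(o \right)} = 2 o - 1 = -1 + 2 o$)
$p{\left(-4 \right)} \left(\left(\left(0 - 2\right) + 6\right) - -3\right) 0 = \left(-1 + 2 \left(-4\right)\right) \left(\left(\left(0 - 2\right) + 6\right) - -3\right) 0 = \left(-1 - 8\right) \left(\left(-2 + 6\right) + 3\right) 0 = - 9 \left(4 + 3\right) 0 = - 9 \cdot 7 \cdot 0 = \left(-9\right) 0 = 0$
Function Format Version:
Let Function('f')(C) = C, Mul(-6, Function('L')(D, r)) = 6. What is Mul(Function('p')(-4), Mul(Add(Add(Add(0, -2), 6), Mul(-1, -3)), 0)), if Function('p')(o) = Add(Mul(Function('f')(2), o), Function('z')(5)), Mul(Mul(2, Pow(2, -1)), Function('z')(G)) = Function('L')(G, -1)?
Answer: 0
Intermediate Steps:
Function('L')(D, r) = -1 (Function('L')(D, r) = Mul(Rational(-1, 6), 6) = -1)
Function('z')(G) = -1
Function('p')(o) = Add(-1, Mul(2, o)) (Function('p')(o) = Add(Mul(2, o), -1) = Add(-1, Mul(2, o)))
Mul(Function('p')(-4), Mul(Add(Add(Add(0, -2), 6), Mul(-1, -3)), 0)) = Mul(Add(-1, Mul(2, -4)), Mul(Add(Add(Add(0, -2), 6), Mul(-1, -3)), 0)) = Mul(Add(-1, -8), Mul(Add(Add(-2, 6), 3), 0)) = Mul(-9, Mul(Add(4, 3), 0)) = Mul(-9, Mul(7, 0)) = Mul(-9, 0) = 0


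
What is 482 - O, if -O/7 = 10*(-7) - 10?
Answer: -78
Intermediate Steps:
O = 560 (O = -7*(10*(-7) - 10) = -7*(-70 - 10) = -7*(-80) = 560)
482 - O = 482 - 1*560 = 482 - 560 = -78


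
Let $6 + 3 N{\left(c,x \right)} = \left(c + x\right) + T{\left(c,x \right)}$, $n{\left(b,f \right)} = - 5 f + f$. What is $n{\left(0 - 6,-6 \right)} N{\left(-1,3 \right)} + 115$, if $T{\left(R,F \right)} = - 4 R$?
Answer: $115$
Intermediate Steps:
$n{\left(b,f \right)} = - 4 f$
$N{\left(c,x \right)} = -2 - c + \frac{x}{3}$ ($N{\left(c,x \right)} = -2 + \frac{\left(c + x\right) - 4 c}{3} = -2 + \frac{x - 3 c}{3} = -2 - \left(c - \frac{x}{3}\right) = -2 - c + \frac{x}{3}$)
$n{\left(0 - 6,-6 \right)} N{\left(-1,3 \right)} + 115 = \left(-4\right) \left(-6\right) \left(-2 - -1 + \frac{1}{3} \cdot 3\right) + 115 = 24 \left(-2 + 1 + 1\right) + 115 = 24 \cdot 0 + 115 = 0 + 115 = 115$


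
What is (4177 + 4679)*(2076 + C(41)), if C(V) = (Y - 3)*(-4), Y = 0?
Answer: 18491328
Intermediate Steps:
C(V) = 12 (C(V) = (0 - 3)*(-4) = -3*(-4) = 12)
(4177 + 4679)*(2076 + C(41)) = (4177 + 4679)*(2076 + 12) = 8856*2088 = 18491328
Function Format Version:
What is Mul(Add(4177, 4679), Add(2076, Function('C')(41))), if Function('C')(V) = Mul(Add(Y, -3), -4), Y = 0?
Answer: 18491328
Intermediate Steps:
Function('C')(V) = 12 (Function('C')(V) = Mul(Add(0, -3), -4) = Mul(-3, -4) = 12)
Mul(Add(4177, 4679), Add(2076, Function('C')(41))) = Mul(Add(4177, 4679), Add(2076, 12)) = Mul(8856, 2088) = 18491328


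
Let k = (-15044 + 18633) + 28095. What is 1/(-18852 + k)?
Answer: 1/12832 ≈ 7.7930e-5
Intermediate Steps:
k = 31684 (k = 3589 + 28095 = 31684)
1/(-18852 + k) = 1/(-18852 + 31684) = 1/12832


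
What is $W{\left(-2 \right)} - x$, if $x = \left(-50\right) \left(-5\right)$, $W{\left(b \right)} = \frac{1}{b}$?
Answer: $- \frac{501}{2} \approx -250.5$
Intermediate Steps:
$x = 250$
$W{\left(-2 \right)} - x = \frac{1}{-2} - 250 = - \frac{1}{2} - 250 = - \frac{501}{2}$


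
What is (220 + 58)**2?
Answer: 77284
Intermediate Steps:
(220 + 58)**2 = 278**2 = 77284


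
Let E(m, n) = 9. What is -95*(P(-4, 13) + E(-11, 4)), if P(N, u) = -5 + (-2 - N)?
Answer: -570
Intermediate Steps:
P(N, u) = -7 - N
-95*(P(-4, 13) + E(-11, 4)) = -95*((-7 - 1*(-4)) + 9) = -95*((-7 + 4) + 9) = -95*(-3 + 9) = -95*6 = -570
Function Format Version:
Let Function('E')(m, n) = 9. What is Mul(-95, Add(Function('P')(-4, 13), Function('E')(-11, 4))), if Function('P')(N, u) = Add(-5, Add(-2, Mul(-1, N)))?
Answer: -570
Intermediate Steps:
Function('P')(N, u) = Add(-7, Mul(-1, N))
Mul(-95, Add(Function('P')(-4, 13), Function('E')(-11, 4))) = Mul(-95, Add(Add(-7, Mul(-1, -4)), 9)) = Mul(-95, Add(Add(-7, 4), 9)) = Mul(-95, Add(-3, 9)) = Mul(-95, 6) = -570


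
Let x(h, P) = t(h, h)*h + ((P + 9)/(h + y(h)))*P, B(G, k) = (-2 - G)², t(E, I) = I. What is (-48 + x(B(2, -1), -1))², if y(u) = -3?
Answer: 7268416/169 ≈ 43008.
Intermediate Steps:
x(h, P) = h² + P*(9 + P)/(-3 + h) (x(h, P) = h*h + ((P + 9)/(h - 3))*P = h² + ((9 + P)/(-3 + h))*P = h² + P*(9 + P)/(-3 + h))
(-48 + x(B(2, -1), -1))² = (-48 + ((-1)² + ((2 + 2)²)³ - 3*(2 + 2)⁴ + 9*(-1))/(-3 + (2 + 2)²))² = (-48 + (1 + (4²)³ - 3*(4²)² - 9)/(-3 + 4²))² = (-48 + (1 + 16³ - 3*16² - 9)/(-3 + 16))² = (-48 + (1 + 4096 - 3*256 - 9)/13)² = (-48 + (1 + 4096 - 768 - 9)/13)² = (-48 + (1/13)*3320)² = (-48 + 3320/13)² = (2696/13)² = 7268416/169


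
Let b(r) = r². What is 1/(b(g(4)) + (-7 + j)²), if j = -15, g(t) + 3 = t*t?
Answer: 1/653 ≈ 0.0015314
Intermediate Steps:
g(t) = -3 + t² (g(t) = -3 + t*t = -3 + t²)
1/(b(g(4)) + (-7 + j)²) = 1/((-3 + 4²)² + (-7 - 15)²) = 1/((-3 + 16)² + (-22)²) = 1/(13² + 484) = 1/(169 + 484) = 1/653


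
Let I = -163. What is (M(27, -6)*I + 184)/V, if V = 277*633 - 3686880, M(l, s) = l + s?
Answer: 3239/3511539 ≈ 0.00092239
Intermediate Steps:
V = -3511539 (V = 175341 - 3686880 = -3511539)
(M(27, -6)*I + 184)/V = ((27 - 6)*(-163) + 184)/(-3511539) = (21*(-163) + 184)*(-1/3511539) = (-3423 + 184)*(-1/3511539) = -3239*(-1/3511539) = 3239/3511539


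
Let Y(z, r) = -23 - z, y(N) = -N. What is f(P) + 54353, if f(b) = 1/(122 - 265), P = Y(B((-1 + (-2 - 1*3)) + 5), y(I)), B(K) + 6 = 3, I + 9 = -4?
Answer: 7772478/143 ≈ 54353.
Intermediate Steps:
I = -13 (I = -9 - 4 = -13)
B(K) = -3 (B(K) = -6 + 3 = -3)
P = -20 (P = -23 - 1*(-3) = -23 + 3 = -20)
f(b) = -1/143 (f(b) = 1/(-143) = -1/143)
f(P) + 54353 = -1/143 + 54353 = 7772478/143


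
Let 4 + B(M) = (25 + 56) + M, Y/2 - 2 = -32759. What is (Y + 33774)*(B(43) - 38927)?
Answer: 1231734180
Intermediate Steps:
Y = -65514 (Y = 4 + 2*(-32759) = 4 - 65518 = -65514)
B(M) = 77 + M (B(M) = -4 + ((25 + 56) + M) = -4 + (81 + M) = 77 + M)
(Y + 33774)*(B(43) - 38927) = (-65514 + 33774)*((77 + 43) - 38927) = -31740*(120 - 38927) = -31740*(-38807) = 1231734180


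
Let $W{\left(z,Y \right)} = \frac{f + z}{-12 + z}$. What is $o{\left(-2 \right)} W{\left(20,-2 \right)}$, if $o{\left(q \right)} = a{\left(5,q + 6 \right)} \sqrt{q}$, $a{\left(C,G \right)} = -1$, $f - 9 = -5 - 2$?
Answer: $- \frac{11 i \sqrt{2}}{4} \approx - 3.8891 i$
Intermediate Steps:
$f = 2$ ($f = 9 - 7 = 2$)
$o{\left(q \right)} = - \sqrt{q}$
$W{\left(z,Y \right)} = \frac{2 + z}{-12 + z}$
$o{\left(-2 \right)} W{\left(20,-2 \right)} = - \sqrt{-2} \frac{2 + 20}{-12 + 20} = - i \sqrt{2} \cdot \frac{1}{8} \cdot 22 = - i \sqrt{2} \cdot \frac{11}{4} = - \frac{11 i \sqrt{2}}{4}$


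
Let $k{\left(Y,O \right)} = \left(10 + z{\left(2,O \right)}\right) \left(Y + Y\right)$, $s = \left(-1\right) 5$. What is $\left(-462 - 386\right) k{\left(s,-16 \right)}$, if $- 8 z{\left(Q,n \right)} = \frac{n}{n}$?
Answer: $83740$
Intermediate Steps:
$s = -5$
$z{\left(Q,n \right)} = - \frac{1}{8}$ ($z{\left(Q,n \right)} = - \frac{n \frac{1}{n}}{8} = \left(- \frac{1}{8}\right) 1 = - \frac{1}{8}$)
$k{\left(Y,O \right)} = \frac{79 Y}{4}$ ($k{\left(Y,O \right)} = \left(10 - \frac{1}{8}\right) \left(Y + Y\right) = \frac{79 \cdot 2 Y}{8} = \frac{79 Y}{4}$)
$\left(-462 - 386\right) k{\left(s,-16 \right)} = \left(-462 - 386\right) \frac{79}{4} \left(-5\right) = \left(-848\right) \left(- \frac{395}{4}\right) = 83740$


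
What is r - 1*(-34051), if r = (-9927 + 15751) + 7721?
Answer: 47596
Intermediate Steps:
r = 13545 (r = 5824 + 7721 = 13545)
r - 1*(-34051) = 13545 - 1*(-34051) = 13545 + 34051 = 47596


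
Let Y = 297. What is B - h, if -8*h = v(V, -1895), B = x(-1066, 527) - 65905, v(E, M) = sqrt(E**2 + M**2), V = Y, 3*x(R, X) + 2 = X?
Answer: -65730 + sqrt(3679234)/8 ≈ -65490.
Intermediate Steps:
x(R, X) = -2/3 + X/3
V = 297
B = -65730 (B = (-2/3 + (1/3)*527) - 65905 = (-2/3 + 527/3) - 65905 = 175 - 65905 = -65730)
h = -sqrt(3679234)/8 (h = -sqrt(297**2 + (-1895)**2)/8 = -sqrt(88209 + 3591025)/8 = -sqrt(3679234)/8 ≈ -239.77)
B - h = -65730 - (-1)*sqrt(3679234)/8 = -65730 + sqrt(3679234)/8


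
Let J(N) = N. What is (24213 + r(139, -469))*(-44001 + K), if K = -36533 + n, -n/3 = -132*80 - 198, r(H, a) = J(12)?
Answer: -1169098500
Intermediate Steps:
r(H, a) = 12
n = 32274 (n = -3*(-132*80 - 198) = -3*(-10560 - 198) = -3*(-10758) = 32274)
K = -4259 (K = -36533 + 32274 = -4259)
(24213 + r(139, -469))*(-44001 + K) = (24213 + 12)*(-44001 - 4259) = 24225*(-48260) = -1169098500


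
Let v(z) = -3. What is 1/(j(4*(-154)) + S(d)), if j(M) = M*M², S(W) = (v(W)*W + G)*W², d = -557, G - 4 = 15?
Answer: 1/290575914 ≈ 3.4414e-9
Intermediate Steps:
G = 19 (G = 4 + 15 = 19)
S(W) = W²*(19 - 3*W) (S(W) = (-3*W + 19)*W² = (19 - 3*W)*W² = W²*(19 - 3*W))
j(M) = M³
1/(j(4*(-154)) + S(d)) = 1/((4*(-154))³ + (-557)²*(19 - 3*(-557))) = 1/((-616)³ + 310249*(19 + 1671)) = 1/(-233744896 + 310249*1690) = 1/(-233744896 + 524320810) = 1/290575914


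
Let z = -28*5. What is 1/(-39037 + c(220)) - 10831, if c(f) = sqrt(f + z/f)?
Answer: -181557439324233/16762758646 - sqrt(26543)/16762758646 ≈ -10831.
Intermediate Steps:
z = -140
c(f) = sqrt(f - 140/f)
1/(-39037 + c(220)) - 10831 = 1/(-39037 + sqrt(220 - 140/220)) - 10831 = 1/(-39037 + sqrt(220 - 140*1/220)) - 10831 = 1/(-39037 + sqrt(220 - 7/11)) - 10831 = 1/(-39037 + sqrt(2413/11)) - 10831 = 1/(-39037 + sqrt(26543)/11) - 10831 = -10831 + 1/(-39037 + sqrt(26543)/11)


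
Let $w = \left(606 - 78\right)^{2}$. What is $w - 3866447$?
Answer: $-3587663$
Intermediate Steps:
$w = 278784$ ($w = \left(606 - 78\right)^{2} = 528^{2} = 278784$)
$w - 3866447 = 278784 - 3866447 = -3587663$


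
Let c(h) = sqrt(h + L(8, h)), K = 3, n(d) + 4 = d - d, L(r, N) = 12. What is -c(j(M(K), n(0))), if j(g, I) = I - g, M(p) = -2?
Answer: -sqrt(10) ≈ -3.1623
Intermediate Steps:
n(d) = -4 (n(d) = -4 + (d - d) = -4 + 0 = -4)
c(h) = sqrt(12 + h) (c(h) = sqrt(h + 12) = sqrt(12 + h))
-c(j(M(K), n(0))) = -sqrt(12 + (-4 - 1*(-2))) = -sqrt(12 + (-4 + 2)) = -sqrt(12 - 2) = -sqrt(10)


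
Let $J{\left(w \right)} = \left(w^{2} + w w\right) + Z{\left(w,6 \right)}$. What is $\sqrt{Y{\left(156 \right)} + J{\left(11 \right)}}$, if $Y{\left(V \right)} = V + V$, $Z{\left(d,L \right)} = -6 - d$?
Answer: $\sqrt{537} \approx 23.173$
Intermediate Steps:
$Y{\left(V \right)} = 2 V$
$J{\left(w \right)} = -6 - w + 2 w^{2}$ ($J{\left(w \right)} = \left(w^{2} + w w\right) - \left(6 + w\right) = \left(w^{2} + w^{2}\right) - \left(6 + w\right) = 2 w^{2} - \left(6 + w\right) = -6 - w + 2 w^{2}$)
$\sqrt{Y{\left(156 \right)} + J{\left(11 \right)}} = \sqrt{2 \cdot 156 - \left(17 - 242\right)} = \sqrt{312 - -225} = \sqrt{312 + 225} = \sqrt{537}$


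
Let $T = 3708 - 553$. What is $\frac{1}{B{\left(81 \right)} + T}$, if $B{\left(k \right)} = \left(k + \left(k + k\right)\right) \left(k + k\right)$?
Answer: $\frac{1}{42521} \approx 2.3518 \cdot 10^{-5}$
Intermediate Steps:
$T = 3155$ ($T = 3708 - 553 = 3155$)
$B{\left(k \right)} = 6 k^{2}$ ($B{\left(k \right)} = \left(k + 2 k\right) 2 k = 3 k 2 k = 6 k^{2}$)
$\frac{1}{B{\left(81 \right)} + T} = \frac{1}{6 \cdot 81^{2} + 3155} = \frac{1}{6 \cdot 6561 + 3155} = \frac{1}{39366 + 3155} = \frac{1}{42521}$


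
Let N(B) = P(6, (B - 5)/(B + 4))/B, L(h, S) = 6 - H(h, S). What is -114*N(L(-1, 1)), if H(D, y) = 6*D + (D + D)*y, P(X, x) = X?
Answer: -342/7 ≈ -48.857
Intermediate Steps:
H(D, y) = 6*D + 2*D*y (H(D, y) = 6*D + (2*D)*y = 6*D + 2*D*y)
L(h, S) = 6 - 2*h*(3 + S)
N(B) = 6/B
-114*N(L(-1, 1)) = -684/(6 - 2*(-1)*(3 + 1)) = -684/(6 - 2*(-1)*4) = -684/(6 + 8) = -684/14 = -114*3/7 = -342/7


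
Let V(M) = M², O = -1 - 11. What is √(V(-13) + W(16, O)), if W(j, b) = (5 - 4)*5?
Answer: √174 ≈ 13.191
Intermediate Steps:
O = -12
W(j, b) = 5 (W(j, b) = 1*5 = 5)
√(V(-13) + W(16, O)) = √((-13)² + 5) = √(169 + 5) = √174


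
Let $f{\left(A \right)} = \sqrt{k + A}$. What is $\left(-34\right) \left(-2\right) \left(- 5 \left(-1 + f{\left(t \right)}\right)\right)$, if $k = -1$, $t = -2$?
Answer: $340 - 340 i \sqrt{3} \approx 340.0 - 588.9 i$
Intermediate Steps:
$f{\left(A \right)} = \sqrt{-1 + A}$
$\left(-34\right) \left(-2\right) \left(- 5 \left(-1 + f{\left(t \right)}\right)\right) = \left(-34\right) \left(-2\right) \left(- 5 \left(-1 + \sqrt{-1 - 2}\right)\right) = 68 \left(- 5 \left(-1 + \sqrt{-3}\right)\right) = 68 \left(- 5 \left(-1 + i \sqrt{3}\right)\right) = 68 \left(5 - 5 i \sqrt{3}\right) = 340 - 340 i \sqrt{3}$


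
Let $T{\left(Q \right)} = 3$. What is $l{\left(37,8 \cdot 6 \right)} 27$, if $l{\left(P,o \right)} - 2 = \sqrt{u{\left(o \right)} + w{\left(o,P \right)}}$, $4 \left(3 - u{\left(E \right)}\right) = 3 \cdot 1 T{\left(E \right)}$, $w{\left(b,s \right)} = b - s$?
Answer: $54 + \frac{27 \sqrt{47}}{2} \approx 146.55$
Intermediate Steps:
$u{\left(E \right)} = \frac{3}{4}$ ($u{\left(E \right)} = 3 - \frac{3 \cdot 1 \cdot 3}{4} = 3 - \frac{3 \cdot 3}{4} = 3 - \frac{9}{4} = \frac{3}{4}$)
$l{\left(P,o \right)} = 2 + \sqrt{\frac{3}{4} + o - P}$ ($l{\left(P,o \right)} = 2 + \sqrt{\frac{3}{4} - \left(P - o\right)} = 2 + \sqrt{\frac{3}{4} + o - P}$)
$l{\left(37,8 \cdot 6 \right)} 27 = \left(2 + \frac{\sqrt{3 - 148 + 4 \cdot 8 \cdot 6}}{2}\right) 27 = \left(2 + \frac{\sqrt{3 - 148 + 4 \cdot 48}}{2}\right) 27 = \left(2 + \frac{\sqrt{3 - 148 + 192}}{2}\right) 27 = \left(2 + \frac{\sqrt{47}}{2}\right) 27 = 54 + \frac{27 \sqrt{47}}{2}$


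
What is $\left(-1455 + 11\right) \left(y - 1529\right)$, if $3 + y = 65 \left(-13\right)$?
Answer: $3432388$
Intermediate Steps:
$y = -848$ ($y = -3 + 65 \left(-13\right) = -3 - 845 = -848$)
$\left(-1455 + 11\right) \left(y - 1529\right) = \left(-1455 + 11\right) \left(-848 - 1529\right) = \left(-1444\right) \left(-2377\right) = 3432388$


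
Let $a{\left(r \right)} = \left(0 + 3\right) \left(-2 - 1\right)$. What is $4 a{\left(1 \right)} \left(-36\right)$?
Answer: $1296$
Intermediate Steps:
$a{\left(r \right)} = -9$ ($a{\left(r \right)} = 3 \left(-3\right) = -9$)
$4 a{\left(1 \right)} \left(-36\right) = 4 \left(-9\right) \left(-36\right) = \left(-36\right) \left(-36\right) = 1296$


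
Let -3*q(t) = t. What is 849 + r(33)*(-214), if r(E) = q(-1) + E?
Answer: -18853/3 ≈ -6284.3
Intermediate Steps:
q(t) = -t/3
r(E) = 1/3 + E (r(E) = -1/3*(-1) + E = 1/3 + E)
849 + r(33)*(-214) = 849 + (1/3 + 33)*(-214) = 849 + (100/3)*(-214) = 849 - 21400/3 = -18853/3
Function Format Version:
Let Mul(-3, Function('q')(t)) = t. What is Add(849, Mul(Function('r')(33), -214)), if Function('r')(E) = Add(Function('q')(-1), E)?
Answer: Rational(-18853, 3) ≈ -6284.3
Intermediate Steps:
Function('q')(t) = Mul(Rational(-1, 3), t)
Function('r')(E) = Add(Rational(1, 3), E) (Function('r')(E) = Add(Mul(Rational(-1, 3), -1), E) = Add(Rational(1, 3), E))
Add(849, Mul(Function('r')(33), -214)) = Add(849, Mul(Add(Rational(1, 3), 33), -214)) = Add(849, Mul(Rational(100, 3), -214)) = Add(849, Rational(-21400, 3)) = Rational(-18853, 3)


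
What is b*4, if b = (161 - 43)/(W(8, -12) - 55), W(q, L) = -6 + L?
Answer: -472/73 ≈ -6.4658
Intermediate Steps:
b = -118/73 (b = (161 - 43)/((-6 - 12) - 55) = 118/(-18 - 55) = 118/(-73) = 118*(-1/73) = -118/73 ≈ -1.6164)
b*4 = -118/73*4 = -472/73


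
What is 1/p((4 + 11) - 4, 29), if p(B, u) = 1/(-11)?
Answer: -11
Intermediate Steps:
p(B, u) = -1/11
1/p((4 + 11) - 4, 29) = 1/(-1/11) = -11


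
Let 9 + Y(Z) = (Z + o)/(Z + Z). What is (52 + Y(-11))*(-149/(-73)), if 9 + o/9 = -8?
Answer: 82695/803 ≈ 102.98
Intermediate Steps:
o = -153 (o = -81 + 9*(-8) = -81 - 72 = -153)
Y(Z) = -9 + (-153 + Z)/(2*Z) (Y(Z) = -9 + (Z - 153)/(Z + Z) = -9 + (-153 + Z)/((2*Z)) = -9 + (-153 + Z)*(1/(2*Z)) = -9 + (-153 + Z)/(2*Z))
(52 + Y(-11))*(-149/(-73)) = (52 + (17/2)*(-9 - 1*(-11))/(-11))*(-149/(-73)) = (52 + (17/2)*(-1/11)*(-9 + 11))*(-149*(-1/73)) = (52 + (17/2)*(-1/11)*2)*(149/73) = (52 - 17/11)*(149/73) = (555/11)*(149/73) = 82695/803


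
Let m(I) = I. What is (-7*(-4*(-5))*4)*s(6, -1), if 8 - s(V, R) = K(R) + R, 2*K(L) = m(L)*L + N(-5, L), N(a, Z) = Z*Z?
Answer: -4480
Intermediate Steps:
N(a, Z) = Z²
K(L) = L² (K(L) = (L*L + L²)/2 = (L² + L²)/2 = (2*L²)/2 = L²)
s(V, R) = 8 - R - R² (s(V, R) = 8 - (R² + R) = 8 - (R + R²) = 8 + (-R - R²) = 8 - R - R²)
(-7*(-4*(-5))*4)*s(6, -1) = (-7*(-4*(-5))*4)*(8 - 1*(-1) - 1*(-1)²) = (-140*4)*(8 + 1 - 1*1) = (-7*80)*(8 + 1 - 1) = -560*8 = -4480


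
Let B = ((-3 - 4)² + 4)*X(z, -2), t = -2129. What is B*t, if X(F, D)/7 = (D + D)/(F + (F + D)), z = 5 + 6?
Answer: 789859/5 ≈ 1.5797e+5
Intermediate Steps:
z = 11
X(F, D) = 14*D/(D + 2*F) (X(F, D) = 7*((D + D)/(F + (F + D))) = 7*((2*D)/(F + (D + F))) = 7*((2*D)/(D + 2*F)) = 7*(2*D/(D + 2*F)) = 14*D/(D + 2*F))
B = -371/5 (B = ((-3 - 4)² + 4)*(14*(-2)/(-2 + 2*11)) = ((-7)² + 4)*(14*(-2)/(-2 + 22)) = (49 + 4)*(14*(-2)/20) = 53*(14*(-2)*(1/20)) = 53*(-7/5) = -371/5 ≈ -74.200)
B*t = -371/5*(-2129) = 789859/5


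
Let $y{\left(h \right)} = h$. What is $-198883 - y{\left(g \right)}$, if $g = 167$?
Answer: $-199050$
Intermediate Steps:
$-198883 - y{\left(g \right)} = -198883 - 167 = -199050$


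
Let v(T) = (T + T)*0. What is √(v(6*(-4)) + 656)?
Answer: 4*√41 ≈ 25.612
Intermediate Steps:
v(T) = 0 (v(T) = (2*T)*0 = 0)
√(v(6*(-4)) + 656) = √(0 + 656) = √656 = 4*√41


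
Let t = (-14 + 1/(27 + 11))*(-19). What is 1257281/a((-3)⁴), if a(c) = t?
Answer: 2514562/531 ≈ 4735.5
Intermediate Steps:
t = 531/2 (t = (-14 + 1/38)*(-19) = -531/38*(-19) = 531/2 ≈ 265.50)
a(c) = 531/2
1257281/a((-3)⁴) = 1257281/(531/2) = 1257281*(2/531) = 2514562/531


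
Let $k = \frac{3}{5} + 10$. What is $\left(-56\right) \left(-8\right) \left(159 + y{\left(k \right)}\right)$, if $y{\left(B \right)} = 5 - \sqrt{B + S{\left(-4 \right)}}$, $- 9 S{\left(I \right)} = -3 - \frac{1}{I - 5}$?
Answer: $73472 - \frac{448 \sqrt{22115}}{45} \approx 71992.0$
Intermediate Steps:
$S{\left(I \right)} = \frac{1}{3} + \frac{1}{9 \left(-5 + I\right)}$ ($S{\left(I \right)} = - \frac{-3 - \frac{1}{I - 5}}{9} = - \frac{-3 - \frac{1}{-5 + I}}{9} = \frac{1}{3} + \frac{1}{9 \left(-5 + I\right)}$)
$k = \frac{53}{5}$ ($k = 3 \cdot \frac{1}{5} + 10 = \frac{3}{5} + 10 = \frac{53}{5} \approx 10.6$)
$y{\left(B \right)} = 5 - \sqrt{\frac{26}{81} + B}$ ($y{\left(B \right)} = 5 - \sqrt{B + \frac{-14 + 3 \left(-4\right)}{9 \left(-5 - 4\right)}} = 5 - \sqrt{B + \frac{-14 - 12}{9 \left(-9\right)}} = 5 - \sqrt{B + \frac{1}{9} \left(- \frac{1}{9}\right) \left(-26\right)} = 5 - \sqrt{B + \frac{26}{81}} = 5 - \sqrt{\frac{26}{81} + B}$)
$\left(-56\right) \left(-8\right) \left(159 + y{\left(k \right)}\right) = \left(-56\right) \left(-8\right) \left(159 + \left(5 - \frac{\sqrt{26 + 81 \cdot \frac{53}{5}}}{9}\right)\right) = 448 \left(159 + \left(5 - \frac{\sqrt{26 + \frac{4293}{5}}}{9}\right)\right) = 448 \left(159 + \left(5 - \frac{\sqrt{\frac{4423}{5}}}{9}\right)\right) = 448 \left(159 + \left(5 - \frac{\frac{1}{5} \sqrt{22115}}{9}\right)\right) = 448 \left(159 + \left(5 - \frac{\sqrt{22115}}{45}\right)\right) = 448 \left(164 - \frac{\sqrt{22115}}{45}\right) = 73472 - \frac{448 \sqrt{22115}}{45}$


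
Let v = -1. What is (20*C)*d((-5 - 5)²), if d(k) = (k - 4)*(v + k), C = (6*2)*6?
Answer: 13685760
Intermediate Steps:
C = 72 (C = 12*6 = 72)
d(k) = (-1 + k)*(-4 + k) (d(k) = (k - 4)*(-1 + k) = (-4 + k)*(-1 + k) = (-1 + k)*(-4 + k))
(20*C)*d((-5 - 5)²) = (20*72)*(4 + ((-5 - 5)²)² - 5*(-5 - 5)²) = 1440*(4 + ((-10)²)² - 5*(-10)²) = 1440*(4 + 100² - 5*100) = 1440*(4 + 10000 - 500) = 1440*9504 = 13685760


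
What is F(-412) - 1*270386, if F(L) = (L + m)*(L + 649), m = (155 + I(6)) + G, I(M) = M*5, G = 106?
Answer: -299063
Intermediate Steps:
I(M) = 5*M
m = 291 (m = (155 + 5*6) + 106 = (155 + 30) + 106 = 185 + 106 = 291)
F(L) = (291 + L)*(649 + L) (F(L) = (L + 291)*(L + 649) = (291 + L)*(649 + L))
F(-412) - 1*270386 = (188859 + (-412)**2 + 940*(-412)) - 1*270386 = (188859 + 169744 - 387280) - 270386 = -28677 - 270386 = -299063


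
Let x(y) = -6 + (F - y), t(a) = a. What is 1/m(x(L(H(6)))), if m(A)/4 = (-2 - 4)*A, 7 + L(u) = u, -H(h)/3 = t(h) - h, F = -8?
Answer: 1/168 ≈ 0.0059524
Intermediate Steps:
H(h) = 0 (H(h) = -3*(h - h) = -3*0 = 0)
L(u) = -7 + u
x(y) = -14 - y (x(y) = -6 + (-8 - y) = -14 - y)
m(A) = -24*A (m(A) = 4*((-2 - 4)*A) = 4*(-6*A) = -24*A)
1/m(x(L(H(6)))) = 1/(-24*(-14 - (-7 + 0))) = 1/(-24*(-14 - 1*(-7))) = 1/(-24*(-14 + 7)) = 1/(-24*(-7)) = 1/168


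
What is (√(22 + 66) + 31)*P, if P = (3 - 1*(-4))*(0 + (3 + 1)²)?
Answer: 3472 + 224*√22 ≈ 4522.7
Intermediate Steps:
P = 112 (P = (3 + 4)*(0 + 4²) = 7*(0 + 16) = 7*16 = 112)
(√(22 + 66) + 31)*P = (√(22 + 66) + 31)*112 = (√88 + 31)*112 = (2*√22 + 31)*112 = (31 + 2*√22)*112 = 3472 + 224*√22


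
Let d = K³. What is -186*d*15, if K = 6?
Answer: -602640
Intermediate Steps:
d = 216 (d = 6³ = 216)
-186*d*15 = -186*216*15 = -40176*15 = -602640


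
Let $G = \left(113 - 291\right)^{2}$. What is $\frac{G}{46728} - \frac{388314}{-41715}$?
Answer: $\frac{60082823}{6016230} \approx 9.9868$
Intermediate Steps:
$G = 31684$ ($G = \left(-178\right)^{2} = 31684$)
$\frac{G}{46728} - \frac{388314}{-41715} = \frac{31684}{46728} - \frac{388314}{-41715} = 31684 \cdot \frac{1}{46728} - - \frac{4794}{515} = \frac{7921}{11682} + \frac{4794}{515} = \frac{60082823}{6016230}$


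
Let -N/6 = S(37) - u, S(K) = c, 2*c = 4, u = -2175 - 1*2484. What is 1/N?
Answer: -1/27966 ≈ -3.5758e-5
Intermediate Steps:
u = -4659 (u = -2175 - 2484 = -4659)
c = 2 (c = (½)*4 = 2)
S(K) = 2
N = -27966 (N = -6*(2 - 1*(-4659)) = -6*(2 + 4659) = -6*4661 = -27966)
1/N = 1/(-27966) = -1/27966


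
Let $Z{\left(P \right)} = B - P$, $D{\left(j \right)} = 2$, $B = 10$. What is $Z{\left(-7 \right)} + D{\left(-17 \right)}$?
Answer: $19$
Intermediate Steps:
$Z{\left(P \right)} = 10 - P$
$Z{\left(-7 \right)} + D{\left(-17 \right)} = \left(10 - -7\right) + 2 = \left(10 + 7\right) + 2 = 17 + 2 = 19$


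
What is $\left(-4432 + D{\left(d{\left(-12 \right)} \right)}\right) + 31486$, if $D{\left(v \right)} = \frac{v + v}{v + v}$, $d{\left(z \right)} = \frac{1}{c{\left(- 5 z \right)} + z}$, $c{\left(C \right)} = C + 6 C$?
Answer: $27055$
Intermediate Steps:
$c{\left(C \right)} = 7 C$
$d{\left(z \right)} = - \frac{1}{34 z}$ ($d{\left(z \right)} = \frac{1}{7 \left(- 5 z\right) + z} = \frac{1}{- 35 z + z} = \frac{1}{\left(-34\right) z} = - \frac{1}{34 z}$)
$D{\left(v \right)} = 1$ ($D{\left(v \right)} = \frac{2 v}{2 v} = 2 v \frac{1}{2 v} = 1$)
$\left(-4432 + D{\left(d{\left(-12 \right)} \right)}\right) + 31486 = \left(-4432 + 1\right) + 31486 = -4431 + 31486 = 27055$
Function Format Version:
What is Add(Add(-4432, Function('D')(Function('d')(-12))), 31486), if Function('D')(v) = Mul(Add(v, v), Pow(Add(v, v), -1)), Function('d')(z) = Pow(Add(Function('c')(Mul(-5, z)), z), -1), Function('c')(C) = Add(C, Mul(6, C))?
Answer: 27055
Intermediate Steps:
Function('c')(C) = Mul(7, C)
Function('d')(z) = Mul(Rational(-1, 34), Pow(z, -1)) (Function('d')(z) = Pow(Add(Mul(7, Mul(-5, z)), z), -1) = Pow(Add(Mul(-35, z), z), -1) = Pow(Mul(-34, z), -1) = Mul(Rational(-1, 34), Pow(z, -1)))
Function('D')(v) = 1 (Function('D')(v) = Mul(Mul(2, v), Pow(Mul(2, v), -1)) = Mul(Mul(2, v), Mul(Rational(1, 2), Pow(v, -1))) = 1)
Add(Add(-4432, Function('D')(Function('d')(-12))), 31486) = Add(Add(-4432, 1), 31486) = Add(-4431, 31486) = 27055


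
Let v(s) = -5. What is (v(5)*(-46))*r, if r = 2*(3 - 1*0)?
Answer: 1380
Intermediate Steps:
r = 6 (r = 2*(3 + 0) = 2*3 = 6)
(v(5)*(-46))*r = -5*(-46)*6 = 230*6 = 1380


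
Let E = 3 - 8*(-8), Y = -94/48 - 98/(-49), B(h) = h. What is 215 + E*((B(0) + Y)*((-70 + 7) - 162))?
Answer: -3305/8 ≈ -413.13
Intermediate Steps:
Y = 1/24 (Y = -94*1/48 - 98*(-1/49) = -47/24 + 2 = 1/24 ≈ 0.041667)
E = 67 (E = 3 + 64 = 67)
215 + E*((B(0) + Y)*((-70 + 7) - 162)) = 215 + 67*((0 + 1/24)*((-70 + 7) - 162)) = 215 + 67*((-63 - 162)/24) = 215 + 67*((1/24)*(-225)) = 215 + 67*(-75/8) = 215 - 5025/8 = -3305/8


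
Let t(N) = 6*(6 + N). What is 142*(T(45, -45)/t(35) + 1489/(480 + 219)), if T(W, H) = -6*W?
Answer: 4202348/28659 ≈ 146.63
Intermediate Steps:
t(N) = 36 + 6*N
142*(T(45, -45)/t(35) + 1489/(480 + 219)) = 142*((-6*45)/(36 + 6*35) + 1489/(480 + 219)) = 142*(-270/(36 + 210) + 1489/699) = 142*(-270/246 + 1489*(1/699)) = 142*(-270*1/246 + 1489/699) = 142*(-45/41 + 1489/699) = 142*(29594/28659) = 4202348/28659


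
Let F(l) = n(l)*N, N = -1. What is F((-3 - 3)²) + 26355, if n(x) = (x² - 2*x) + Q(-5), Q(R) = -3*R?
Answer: 25116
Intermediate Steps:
n(x) = 15 + x² - 2*x (n(x) = (x² - 2*x) - 3*(-5) = (x² - 2*x) + 15 = 15 + x² - 2*x)
F(l) = -15 - l² + 2*l (F(l) = (15 + l² - 2*l)*(-1) = -15 - l² + 2*l)
F((-3 - 3)²) + 26355 = (-15 - ((-3 - 3)²)² + 2*(-3 - 3)²) + 26355 = (-15 - ((-6)²)² + 2*(-6)²) + 26355 = (-15 - 1*36² + 2*36) + 26355 = (-15 - 1*1296 + 72) + 26355 = (-15 - 1296 + 72) + 26355 = -1239 + 26355 = 25116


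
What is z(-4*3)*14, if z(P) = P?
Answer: -168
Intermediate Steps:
z(-4*3)*14 = -4*3*14 = -12*14 = -168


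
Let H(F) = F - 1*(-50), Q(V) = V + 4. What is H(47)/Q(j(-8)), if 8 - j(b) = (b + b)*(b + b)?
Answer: -97/244 ≈ -0.39754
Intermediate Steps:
j(b) = 8 - 4*b² (j(b) = 8 - (b + b)*(b + b) = 8 - 2*b*2*b = 8 - 4*b²)
Q(V) = 4 + V
H(F) = 50 + F (H(F) = F + 50 = 50 + F)
H(47)/Q(j(-8)) = (50 + 47)/(4 + (8 - 4*(-8)²)) = 97/(4 + (8 - 4*64)) = 97/(4 + (8 - 256)) = 97/(4 - 248) = 97/(-244) = 97*(-1/244) = -97/244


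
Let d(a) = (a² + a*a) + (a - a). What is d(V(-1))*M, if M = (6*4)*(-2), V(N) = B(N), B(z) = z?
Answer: -96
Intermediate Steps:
V(N) = N
d(a) = 2*a² (d(a) = (a² + a²) + 0 = 2*a² + 0 = 2*a²)
M = -48 (M = 24*(-2) = -48)
d(V(-1))*M = (2*(-1)²)*(-48) = (2*1)*(-48) = 2*(-48) = -96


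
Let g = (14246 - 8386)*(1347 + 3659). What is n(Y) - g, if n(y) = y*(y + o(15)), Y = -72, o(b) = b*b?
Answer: -29346176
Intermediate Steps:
g = 29335160 (g = 5860*5006 = 29335160)
o(b) = b²
n(y) = y*(225 + y) (n(y) = y*(y + 15²) = y*(y + 225) = y*(225 + y))
n(Y) - g = -72*(225 - 72) - 1*29335160 = -72*153 - 29335160 = -11016 - 29335160 = -29346176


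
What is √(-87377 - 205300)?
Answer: 7*I*√5973 ≈ 541.0*I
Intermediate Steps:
√(-87377 - 205300) = √(-292677) = 7*I*√5973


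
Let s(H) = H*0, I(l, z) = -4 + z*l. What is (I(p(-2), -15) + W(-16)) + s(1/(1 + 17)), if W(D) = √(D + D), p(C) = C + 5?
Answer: -49 + 4*I*√2 ≈ -49.0 + 5.6569*I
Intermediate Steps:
p(C) = 5 + C
I(l, z) = -4 + l*z
W(D) = √2*√D (W(D) = √(2*D) = √2*√D)
s(H) = 0
(I(p(-2), -15) + W(-16)) + s(1/(1 + 17)) = ((-4 + (5 - 2)*(-15)) + √2*√(-16)) + 0 = ((-4 + 3*(-15)) + √2*(4*I)) + 0 = ((-4 - 45) + 4*I*√2) + 0 = (-49 + 4*I*√2) + 0 = -49 + 4*I*√2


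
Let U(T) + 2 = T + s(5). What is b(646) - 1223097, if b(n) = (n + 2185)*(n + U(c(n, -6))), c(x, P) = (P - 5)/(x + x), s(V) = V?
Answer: 41765457/68 ≈ 6.1420e+5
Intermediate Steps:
c(x, P) = (-5 + P)/(2*x) (c(x, P) = (-5 + P)/((2*x)) = (-5 + P)*(1/(2*x)) = (-5 + P)/(2*x))
U(T) = 3 + T (U(T) = -2 + (T + 5) = -2 + (5 + T) = 3 + T)
b(n) = (2185 + n)*(3 + n - 11/(2*n)) (b(n) = (n + 2185)*(n + (3 + (-5 - 6)/(2*n))) = (2185 + n)*(n + (3 + (1/2)*(-11)/n)) = (2185 + n)*(n + (3 - 11/(2*n))) = (2185 + n)*(3 + n - 11/(2*n)))
b(646) - 1223097 = (13099/2 + 646**2 + 2188*646 - 24035/2/646) - 1223097 = (13099/2 + 417316 + 1413448 - 24035/2*1/646) - 1223097 = (13099/2 + 417316 + 1413448 - 1265/68) - 1223097 = 124936053/68 - 1223097 = 41765457/68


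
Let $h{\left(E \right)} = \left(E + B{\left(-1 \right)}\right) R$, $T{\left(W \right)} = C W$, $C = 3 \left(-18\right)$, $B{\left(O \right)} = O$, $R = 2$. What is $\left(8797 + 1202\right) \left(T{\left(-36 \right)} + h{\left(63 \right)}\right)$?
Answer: $20677932$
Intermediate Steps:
$C = -54$
$T{\left(W \right)} = - 54 W$
$h{\left(E \right)} = -2 + 2 E$ ($h{\left(E \right)} = \left(E - 1\right) 2 = \left(-1 + E\right) 2 = -2 + 2 E$)
$\left(8797 + 1202\right) \left(T{\left(-36 \right)} + h{\left(63 \right)}\right) = \left(8797 + 1202\right) \left(\left(-54\right) \left(-36\right) + \left(-2 + 2 \cdot 63\right)\right) = 9999 \left(1944 + \left(-2 + 126\right)\right) = 9999 \left(1944 + 124\right) = 9999 \cdot 2068 = 20677932$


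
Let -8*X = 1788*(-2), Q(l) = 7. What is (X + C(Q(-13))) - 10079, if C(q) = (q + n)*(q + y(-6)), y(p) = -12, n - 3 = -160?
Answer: -8882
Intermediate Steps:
n = -157 (n = 3 - 160 = -157)
X = 447 (X = -447*(-2)/2 = -⅛*(-3576) = 447)
C(q) = (-157 + q)*(-12 + q) (C(q) = (q - 157)*(q - 12) = (-157 + q)*(-12 + q))
(X + C(Q(-13))) - 10079 = (447 + (1884 + 7² - 169*7)) - 10079 = (447 + (1884 + 49 - 1183)) - 10079 = (447 + 750) - 10079 = 1197 - 10079 = -8882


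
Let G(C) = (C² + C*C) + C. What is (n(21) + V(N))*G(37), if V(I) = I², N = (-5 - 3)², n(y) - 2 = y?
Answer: 11430225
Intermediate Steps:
n(y) = 2 + y
G(C) = C + 2*C² (G(C) = (C² + C²) + C = 2*C² + C = C + 2*C²)
N = 64 (N = (-8)² = 64)
(n(21) + V(N))*G(37) = ((2 + 21) + 64²)*(37*(1 + 2*37)) = (23 + 4096)*(37*(1 + 74)) = 4119*(37*75) = 4119*2775 = 11430225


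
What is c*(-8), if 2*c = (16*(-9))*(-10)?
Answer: -5760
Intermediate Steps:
c = 720 (c = ((16*(-9))*(-10))/2 = (-144*(-10))/2 = (½)*1440 = 720)
c*(-8) = 720*(-8) = -5760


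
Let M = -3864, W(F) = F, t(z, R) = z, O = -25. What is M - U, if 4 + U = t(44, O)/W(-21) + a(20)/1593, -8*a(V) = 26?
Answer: -172077893/44604 ≈ -3857.9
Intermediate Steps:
a(V) = -13/4 (a(V) = -⅛*26 = -13/4)
U = -271963/44604 (U = -4 + (44/(-21) - 13/4/1593) = -4 + (44*(-1/21) - 13/4*1/1593) = -4 + (-44/21 - 13/6372) = -4 - 93547/44604 = -271963/44604 ≈ -6.0973)
M - U = -3864 - 1*(-271963/44604) = -3864 + 271963/44604 = -172077893/44604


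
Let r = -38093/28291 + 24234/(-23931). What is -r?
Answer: 532402559/225677307 ≈ 2.3591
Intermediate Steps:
r = -532402559/225677307 (r = -38093*1/28291 + 24234*(-1/23931) = -38093/28291 - 8078/7977 = -532402559/225677307 ≈ -2.3591)
-r = -1*(-532402559/225677307) = 532402559/225677307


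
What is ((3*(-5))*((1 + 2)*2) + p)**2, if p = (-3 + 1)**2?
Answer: 7396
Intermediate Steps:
p = 4 (p = (-2)**2 = 4)
((3*(-5))*((1 + 2)*2) + p)**2 = ((3*(-5))*((1 + 2)*2) + 4)**2 = (-45*2 + 4)**2 = (-15*6 + 4)**2 = (-90 + 4)**2 = (-86)**2 = 7396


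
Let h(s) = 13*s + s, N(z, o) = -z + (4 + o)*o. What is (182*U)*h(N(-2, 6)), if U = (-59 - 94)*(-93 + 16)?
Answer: 1861115256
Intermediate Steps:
N(z, o) = -z + o*(4 + o)
U = 11781 (U = -153*(-77) = 11781)
h(s) = 14*s
(182*U)*h(N(-2, 6)) = (182*11781)*(14*(6² - 1*(-2) + 4*6)) = 2144142*(14*(36 + 2 + 24)) = 2144142*(14*62) = 2144142*868 = 1861115256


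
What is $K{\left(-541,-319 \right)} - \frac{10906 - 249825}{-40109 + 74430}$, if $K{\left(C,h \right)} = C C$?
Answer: $\frac{10045343520}{34321} \approx 2.9269 \cdot 10^{5}$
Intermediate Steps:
$K{\left(C,h \right)} = C^{2}$
$K{\left(-541,-319 \right)} - \frac{10906 - 249825}{-40109 + 74430} = \left(-541\right)^{2} - \frac{10906 - 249825}{-40109 + 74430} = 292681 - - \frac{238919}{34321} = 292681 + \frac{238919}{34321} = \frac{10045343520}{34321}$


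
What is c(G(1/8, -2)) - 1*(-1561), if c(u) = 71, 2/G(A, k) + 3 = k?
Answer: 1632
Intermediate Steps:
G(A, k) = 2/(-3 + k)
c(G(1/8, -2)) - 1*(-1561) = 71 - 1*(-1561) = 71 + 1561 = 1632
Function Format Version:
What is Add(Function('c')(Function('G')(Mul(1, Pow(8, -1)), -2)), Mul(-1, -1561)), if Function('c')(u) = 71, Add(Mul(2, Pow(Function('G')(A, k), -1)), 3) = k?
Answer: 1632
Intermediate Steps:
Function('G')(A, k) = Mul(2, Pow(Add(-3, k), -1))
Add(Function('c')(Function('G')(Mul(1, Pow(8, -1)), -2)), Mul(-1, -1561)) = Add(71, Mul(-1, -1561)) = Add(71, 1561) = 1632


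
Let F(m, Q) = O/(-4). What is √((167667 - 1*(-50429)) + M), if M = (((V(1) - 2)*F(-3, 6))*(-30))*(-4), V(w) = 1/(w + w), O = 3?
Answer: √218231 ≈ 467.15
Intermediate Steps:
V(w) = 1/(2*w)
F(m, Q) = -¾ (F(m, Q) = 3/(-4) = 3*(-¼) = -¾)
M = 135 (M = ((((½)/1 - 2)*(-¾))*(-30))*(-4) = ((((½)*1 - 2)*(-¾))*(-30))*(-4) = (((½ - 2)*(-¾))*(-30))*(-4) = (-3/2*(-¾)*(-30))*(-4) = ((9/8)*(-30))*(-4) = -135/4*(-4) = 135)
√((167667 - 1*(-50429)) + M) = √((167667 - 1*(-50429)) + 135) = √((167667 + 50429) + 135) = √(218096 + 135) = √218231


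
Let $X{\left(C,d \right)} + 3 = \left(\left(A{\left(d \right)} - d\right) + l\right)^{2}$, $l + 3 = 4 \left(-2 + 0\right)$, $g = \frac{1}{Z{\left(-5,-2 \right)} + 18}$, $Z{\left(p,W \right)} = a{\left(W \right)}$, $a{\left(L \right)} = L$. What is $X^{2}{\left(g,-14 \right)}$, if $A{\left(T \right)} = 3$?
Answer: $1089$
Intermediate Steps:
$Z{\left(p,W \right)} = W$
$g = \frac{1}{16}$ ($g = \frac{1}{-2 + 18} = \frac{1}{16} \approx 0.0625$)
$l = -11$ ($l = -3 + 4 \left(-2 + 0\right) = -3 + 4 \left(-2\right) = -3 - 8 = -11$)
$X{\left(C,d \right)} = -3 + \left(-8 - d\right)^{2}$ ($X{\left(C,d \right)} = -3 + \left(\left(3 - d\right) - 11\right)^{2} = -3 + \left(-8 - d\right)^{2}$)
$X^{2}{\left(g,-14 \right)} = \left(-3 + \left(8 - 14\right)^{2}\right)^{2} = \left(-3 + \left(-6\right)^{2}\right)^{2} = \left(-3 + 36\right)^{2} = 33^{2} = 1089$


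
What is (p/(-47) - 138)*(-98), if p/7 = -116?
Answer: 556052/47 ≈ 11831.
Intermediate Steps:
p = -812 (p = 7*(-116) = -812)
(p/(-47) - 138)*(-98) = (-812/(-47) - 138)*(-98) = (-812*(-1/47) - 138)*(-98) = (812/47 - 138)*(-98) = -5674/47*(-98) = 556052/47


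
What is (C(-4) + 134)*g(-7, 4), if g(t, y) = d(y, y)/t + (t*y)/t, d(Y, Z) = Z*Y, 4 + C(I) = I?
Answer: 216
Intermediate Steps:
C(I) = -4 + I
d(Y, Z) = Y*Z
g(t, y) = y + y²/t (g(t, y) = (y*y)/t + (t*y)/t = y²/t + y = y + y²/t)
(C(-4) + 134)*g(-7, 4) = ((-4 - 4) + 134)*(4*(-7 + 4)/(-7)) = (-8 + 134)*(4*(-⅐)*(-3)) = 126*(12/7) = 216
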